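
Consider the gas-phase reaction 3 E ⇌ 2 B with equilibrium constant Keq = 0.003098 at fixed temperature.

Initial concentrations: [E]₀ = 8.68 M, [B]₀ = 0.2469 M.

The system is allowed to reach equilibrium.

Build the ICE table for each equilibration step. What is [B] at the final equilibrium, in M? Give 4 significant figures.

Q₀ = 9.3214e-05 vs Keq = 0.003098 ⇒ Q<K, forward
Step 1:
                   E          B
  init          8.68     0.2469
  Δ           -1.303     0.8684
  eq           7.377      1.115
  solve Keq expr → x = 0.4342; check Q = 0.003098

[B]_eq = 1.115 M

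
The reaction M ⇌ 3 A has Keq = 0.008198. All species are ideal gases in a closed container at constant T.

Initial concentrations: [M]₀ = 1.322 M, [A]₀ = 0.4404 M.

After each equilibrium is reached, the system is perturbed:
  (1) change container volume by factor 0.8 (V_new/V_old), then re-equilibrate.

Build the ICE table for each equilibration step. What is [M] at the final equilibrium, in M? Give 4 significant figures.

Q₀ = 0.06461 vs Keq = 0.008198 ⇒ Q>K, reverse
Step 1:
                   M          A
  init         1.322     0.4404
  Δ          0.07172    -0.2152
  eq           1.394     0.2252
  solve Keq expr → x = -0.07172; check Q = 0.008198
Then change container volume by factor 0.8 (V_new/V_old).
Step 2:
                   M          A
  init         1.742     0.2815
  Δ          0.01277   -0.03832
  eq           1.755     0.2432
  solve Keq expr → x = -0.01277; check Q = 0.008198

[M]_eq = 1.755 M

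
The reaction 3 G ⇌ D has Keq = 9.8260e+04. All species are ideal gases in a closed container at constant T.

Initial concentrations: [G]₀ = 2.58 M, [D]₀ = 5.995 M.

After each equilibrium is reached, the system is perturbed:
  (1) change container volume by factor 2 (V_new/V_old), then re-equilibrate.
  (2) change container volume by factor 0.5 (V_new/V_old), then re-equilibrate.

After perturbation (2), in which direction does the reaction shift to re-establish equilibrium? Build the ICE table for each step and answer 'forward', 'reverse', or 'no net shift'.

Direction: forward

Q₀ = 0.3491 vs Keq = 9.8260e+04 ⇒ Q<K, forward
Step 1:
                    G           D
  Initial        2.58       5.995
  Change       -2.539      0.8463
  Equil       0.04114       6.841
  solve Keq expr → x = 0.8463; check Q = 9.8260e+04
Then change container volume by factor 2 (V_new/V_old).
Step 2:
                    G           D
  Initial     0.02057       3.421
  Change      0.01207   -0.004023
  Equil       0.03264       3.417
  solve Keq expr → x = -0.004023; check Q = 9.8260e+04
Then change container volume by factor 0.5 (V_new/V_old).
Step 3:
                    G           D
  Initial     0.06528       6.833
  Change     -0.02414    0.008046
  Equil       0.04114       6.841
  solve Keq expr → x = 0.008046; check Q = 9.8260e+04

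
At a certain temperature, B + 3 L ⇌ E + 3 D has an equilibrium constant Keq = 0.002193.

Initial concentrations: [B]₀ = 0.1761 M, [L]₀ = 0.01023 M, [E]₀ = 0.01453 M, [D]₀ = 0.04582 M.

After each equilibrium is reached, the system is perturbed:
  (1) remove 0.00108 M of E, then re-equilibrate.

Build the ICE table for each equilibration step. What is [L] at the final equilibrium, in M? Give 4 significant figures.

Q₀ = 7.414 vs Keq = 0.002193 ⇒ Q>K, reverse
Step 1:
                   B          L          E          D
  init        0.1761    0.01023    0.01453    0.04582
  Δ         0.009604    0.02881  -0.009604   -0.02881
  eq          0.1857    0.03904   0.004926    0.01701
  solve Keq expr → x = -0.009604; check Q = 0.002193
Then remove 0.00108 M of E.
Step 2:
                   B          L          E          D
  init        0.1857    0.03904   0.003846    0.01701
  Δ       -2.4548e-04 -7.3645e-04 2.4548e-04 7.3645e-04
  eq          0.1855    0.03831   0.004091    0.01774
  solve Keq expr → x = 2.4548e-04; check Q = 0.002193

[L]_eq = 0.03831 M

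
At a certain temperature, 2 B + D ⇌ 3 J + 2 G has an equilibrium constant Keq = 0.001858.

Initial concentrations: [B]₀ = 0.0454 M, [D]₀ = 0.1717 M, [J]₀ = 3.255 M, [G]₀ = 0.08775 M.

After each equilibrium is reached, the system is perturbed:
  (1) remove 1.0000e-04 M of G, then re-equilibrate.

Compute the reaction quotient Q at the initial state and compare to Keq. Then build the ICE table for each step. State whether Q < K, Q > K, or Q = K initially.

Q₀ = 750.4 vs Keq = 0.001858 ⇒ Q>K, reverse
Step 1:
                   B          D          J          G
  I           0.0454     0.1717      3.255    0.08775
  C          0.08727    0.04363    -0.1309   -0.08727
  E           0.1327     0.2153      3.124 4.8058e-04
  solve Keq expr → x = -0.04363; check Q = 0.001858
Then remove 1.0000e-04 M of G.
Step 2:
                   B          D          J          G
  I           0.1327     0.2153      3.124 3.8058e-04
  C       -9.9549e-05 -4.9775e-05 1.4932e-04 9.9549e-05
  E           0.1326     0.2153      3.124 4.8013e-04
  solve Keq expr → x = 4.9775e-05; check Q = 0.001858

Q₀ = 750.4; Q > K (proceeds reverse)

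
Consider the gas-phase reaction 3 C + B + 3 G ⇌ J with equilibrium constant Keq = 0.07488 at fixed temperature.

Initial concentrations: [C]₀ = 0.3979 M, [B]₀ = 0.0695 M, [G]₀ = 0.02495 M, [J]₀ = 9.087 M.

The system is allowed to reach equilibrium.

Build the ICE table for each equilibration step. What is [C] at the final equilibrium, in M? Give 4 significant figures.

[C]_eq = 2.489 M

Q₀ = 1.3363e+08 vs Keq = 0.07488 ⇒ Q>K, reverse
Step 1:
                    C           B           G           J
  I            0.3979      0.0695     0.02495       9.087
  C             2.091      0.6971       2.091     -0.6971
  E             2.489      0.7666       2.116        8.39
  solve Keq expr → x = -0.6971; check Q = 0.07488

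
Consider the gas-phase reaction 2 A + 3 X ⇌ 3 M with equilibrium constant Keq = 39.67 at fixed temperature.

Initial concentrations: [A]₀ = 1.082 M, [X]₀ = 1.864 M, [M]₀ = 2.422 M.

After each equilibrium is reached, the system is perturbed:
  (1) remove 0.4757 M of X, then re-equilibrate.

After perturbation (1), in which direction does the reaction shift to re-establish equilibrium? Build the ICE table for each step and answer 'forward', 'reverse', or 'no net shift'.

Q₀ = 1.874 vs Keq = 39.67 ⇒ Q<K, forward
Step 1:
                  A         X         M
  Initial     1.082     1.864     2.422
  Change    -0.4369   -0.6554    0.6554
  Equil      0.6451     1.209     3.077
  solve Keq expr → x = 0.2185; check Q = 39.67
Then remove 0.4757 M of X.
Step 2:
                  A         X         M
  Initial    0.6451    0.7329     3.077
  Change     0.1559    0.2338   -0.2338
  Equil       0.801    0.9667     2.844
  solve Keq expr → x = -0.07794; check Q = 39.67

Direction: reverse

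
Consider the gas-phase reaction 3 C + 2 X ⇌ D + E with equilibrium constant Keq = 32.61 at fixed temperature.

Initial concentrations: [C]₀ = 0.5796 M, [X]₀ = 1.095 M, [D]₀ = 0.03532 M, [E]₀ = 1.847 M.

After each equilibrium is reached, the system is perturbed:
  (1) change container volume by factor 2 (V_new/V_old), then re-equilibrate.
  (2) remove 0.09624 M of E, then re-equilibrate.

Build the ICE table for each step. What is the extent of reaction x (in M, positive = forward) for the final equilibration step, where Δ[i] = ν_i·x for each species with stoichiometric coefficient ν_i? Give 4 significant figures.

Q₀ = 0.2794 vs Keq = 32.61 ⇒ Q<K, forward
Step 1:
                    C           X           D           E
  init         0.5796       1.095     0.03532       1.847
  Δ           -0.3489     -0.2326      0.1163      0.1163
  eq           0.2307      0.8624      0.1516       1.963
  solve Keq expr → x = 0.1163; check Q = 32.61
Then change container volume by factor 2 (V_new/V_old).
Step 2:
                    C           X           D           E
  init         0.1153      0.4312     0.07581      0.9817
  Δ           0.07231      0.0482     -0.0241     -0.0241
  eq           0.1876      0.4794     0.05171      0.9576
  solve Keq expr → x = -0.0241; check Q = 32.61
Then remove 0.09624 M of E.
Step 3:
                    C           X           D           E
  init         0.1876      0.4794     0.05171      0.8613
  Δ         -0.004121   -0.002747    0.001374    0.001374
  eq           0.1835      0.4766     0.05309      0.8627
  solve Keq expr → x = 0.001374; check Q = 32.61

x = 0.001374 M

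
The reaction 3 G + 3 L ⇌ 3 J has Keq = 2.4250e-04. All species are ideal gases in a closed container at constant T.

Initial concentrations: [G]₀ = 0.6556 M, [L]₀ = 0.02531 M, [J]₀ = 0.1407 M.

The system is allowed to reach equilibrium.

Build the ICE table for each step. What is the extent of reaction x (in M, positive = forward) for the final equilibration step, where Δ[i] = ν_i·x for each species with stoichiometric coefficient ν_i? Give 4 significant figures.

Q₀ = 609.7 vs Keq = 2.4250e-04 ⇒ Q>K, reverse
Step 1:
                  G         L         J
  init       0.6556   0.02531    0.1407
  Δ          0.1329    0.1329   -0.1329
  eq         0.7885    0.1582   0.00778
  solve Keq expr → x = -0.04431; check Q = 2.4250e-04

x = -0.04431 M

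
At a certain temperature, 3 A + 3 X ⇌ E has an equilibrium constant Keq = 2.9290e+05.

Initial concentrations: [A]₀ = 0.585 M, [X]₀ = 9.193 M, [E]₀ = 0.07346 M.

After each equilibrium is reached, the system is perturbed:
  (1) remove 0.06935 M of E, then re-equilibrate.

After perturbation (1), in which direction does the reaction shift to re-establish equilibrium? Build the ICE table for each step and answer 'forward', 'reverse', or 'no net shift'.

Q₀ = 4.7229e-04 vs Keq = 2.9290e+05 ⇒ Q<K, forward
Step 1:
                  A         X         E
  init        0.585     9.193   0.07346
  Δ         -0.5839   -0.5839    0.1946
  eq       0.001128     8.609    0.2681
  solve Keq expr → x = 0.1946; check Q = 2.9290e+05
Then remove 0.06935 M of E.
Step 2:
                  A         X         E
  init     0.001128     8.609    0.1987
  Δ       -1.0702e-04 -1.0702e-04 3.5674e-05
  eq       0.001021     8.609    0.1988
  solve Keq expr → x = 3.5674e-05; check Q = 2.9290e+05

Direction: forward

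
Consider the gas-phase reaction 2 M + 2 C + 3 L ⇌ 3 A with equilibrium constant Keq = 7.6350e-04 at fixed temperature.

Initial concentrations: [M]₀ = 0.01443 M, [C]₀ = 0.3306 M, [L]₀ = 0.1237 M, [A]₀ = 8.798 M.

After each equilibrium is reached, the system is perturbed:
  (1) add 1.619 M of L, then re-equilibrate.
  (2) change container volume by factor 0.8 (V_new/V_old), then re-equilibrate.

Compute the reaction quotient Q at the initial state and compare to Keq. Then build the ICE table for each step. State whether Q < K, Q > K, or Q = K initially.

Q₀ = 1.5809e+10; Q > K (proceeds reverse)

Q₀ = 1.5809e+10 vs Keq = 7.6350e-04 ⇒ Q>K, reverse
Step 1:
                    M           C           L           A
  init        0.01443      0.3306      0.1237       8.798
  Δ             3.729       3.729       5.593      -5.593
  eq            3.743       4.059       5.717       3.205
  solve Keq expr → x = -1.864; check Q = 7.6350e-04
Then add 1.619 M of L.
Step 2:
                    M           C           L           A
  init          3.743       4.059       7.336       3.205
  Δ           -0.2478     -0.2478     -0.3717      0.3717
  eq            3.495       3.811       6.964       3.577
  solve Keq expr → x = 0.1239; check Q = 7.6350e-04
Then change container volume by factor 0.8 (V_new/V_old).
Step 3:
                    M           C           L           A
  init          4.369       4.764       8.705       4.471
  Δ           -0.3722     -0.3722     -0.5583      0.5583
  eq            3.997       4.392       8.147       5.029
  solve Keq expr → x = 0.1861; check Q = 7.6350e-04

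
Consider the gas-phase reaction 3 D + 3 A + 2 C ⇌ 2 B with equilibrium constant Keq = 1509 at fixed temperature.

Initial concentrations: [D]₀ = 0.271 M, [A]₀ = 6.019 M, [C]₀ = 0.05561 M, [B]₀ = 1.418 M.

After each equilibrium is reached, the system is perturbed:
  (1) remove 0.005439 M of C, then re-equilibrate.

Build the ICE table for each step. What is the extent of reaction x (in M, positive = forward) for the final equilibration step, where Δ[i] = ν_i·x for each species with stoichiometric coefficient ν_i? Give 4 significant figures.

Q₀ = 149.8 vs Keq = 1509 ⇒ Q<K, forward
Step 1:
                   D          A          C          B
  init         0.271      6.019    0.05561      1.418
  Δ         -0.04719   -0.04719   -0.03146    0.03146
  eq          0.2238      5.972    0.02415      1.449
  solve Keq expr → x = 0.01573; check Q = 1509
Then remove 0.005439 M of C.
Step 2:
                   D          A          C          B
  init        0.2238      5.972    0.01871      1.449
  Δ         0.006481   0.006481    0.00432   -0.00432
  eq          0.2303      5.978    0.02303      1.445
  solve Keq expr → x = -0.00216; check Q = 1509

x = -0.00216 M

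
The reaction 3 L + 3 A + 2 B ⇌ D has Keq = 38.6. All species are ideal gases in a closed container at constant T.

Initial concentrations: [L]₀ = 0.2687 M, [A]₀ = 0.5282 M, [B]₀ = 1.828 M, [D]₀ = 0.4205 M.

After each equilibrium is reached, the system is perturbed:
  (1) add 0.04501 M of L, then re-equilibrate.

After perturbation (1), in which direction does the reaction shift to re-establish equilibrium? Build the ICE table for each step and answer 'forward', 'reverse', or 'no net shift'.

Direction: forward

Q₀ = 44.02 vs Keq = 38.6 ⇒ Q>K, reverse
Step 1:
                  L         A         B         D
  init       0.2687    0.5282     1.828    0.4205
  Δ        0.007222  0.007222  0.004815 -0.002407
  eq         0.2759    0.5354     1.833    0.4181
  solve Keq expr → x = -0.002407; check Q = 38.6
Then add 0.04501 M of L.
Step 2:
                  L         A         B         D
  init       0.3209    0.5354     1.833    0.4181
  Δ        -0.02663  -0.02663  -0.01775  0.008876
  eq         0.2943    0.5088     1.815     0.427
  solve Keq expr → x = 0.008876; check Q = 38.6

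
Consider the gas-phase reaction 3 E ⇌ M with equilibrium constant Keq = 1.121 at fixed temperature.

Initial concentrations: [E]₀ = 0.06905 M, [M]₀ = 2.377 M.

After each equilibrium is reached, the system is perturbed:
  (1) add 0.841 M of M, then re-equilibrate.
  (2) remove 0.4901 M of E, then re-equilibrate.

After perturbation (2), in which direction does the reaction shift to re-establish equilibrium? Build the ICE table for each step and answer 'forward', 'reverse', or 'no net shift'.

Direction: reverse

Q₀ = 7220 vs Keq = 1.121 ⇒ Q>K, reverse
Step 1:
                    E           M
  init        0.06905       2.377
  Δ             1.143      -0.381
  eq            1.212       1.996
  solve Keq expr → x = -0.381; check Q = 1.121
Then add 0.841 M of M.
Step 2:
                    E           M
  init          1.212       2.837
  Δ             0.143    -0.04768
  eq            1.355       2.789
  solve Keq expr → x = -0.04768; check Q = 1.121
Then remove 0.4901 M of E.
Step 3:
                    E           M
  init          0.865       2.789
  Δ            0.4645     -0.1548
  eq             1.33       2.634
  solve Keq expr → x = -0.1548; check Q = 1.121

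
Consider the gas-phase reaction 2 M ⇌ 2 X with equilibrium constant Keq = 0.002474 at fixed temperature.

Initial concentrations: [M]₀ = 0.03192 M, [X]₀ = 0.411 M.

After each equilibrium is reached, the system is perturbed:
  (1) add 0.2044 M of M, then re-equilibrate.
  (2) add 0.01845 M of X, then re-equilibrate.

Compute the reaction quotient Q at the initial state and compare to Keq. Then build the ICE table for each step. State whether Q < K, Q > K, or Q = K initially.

Q₀ = 165.8 vs Keq = 0.002474 ⇒ Q>K, reverse
Step 1:
                  M         X
  I         0.03192     0.411
  C            0.39     -0.39
  E          0.4219   0.02099
  solve Keq expr → x = -0.195; check Q = 0.002474
Then add 0.2044 M of M.
Step 2:
                  M         X
  I          0.6263   0.02099
  C       -0.009685  0.009685
  E          0.6166   0.03067
  solve Keq expr → x = 0.004842; check Q = 0.002474
Then add 0.01845 M of X.
Step 3:
                  M         X
  I          0.6166   0.04912
  C         0.01758  -0.01758
  E          0.6342   0.03155
  solve Keq expr → x = -0.008788; check Q = 0.002474

Q₀ = 165.8; Q > K (proceeds reverse)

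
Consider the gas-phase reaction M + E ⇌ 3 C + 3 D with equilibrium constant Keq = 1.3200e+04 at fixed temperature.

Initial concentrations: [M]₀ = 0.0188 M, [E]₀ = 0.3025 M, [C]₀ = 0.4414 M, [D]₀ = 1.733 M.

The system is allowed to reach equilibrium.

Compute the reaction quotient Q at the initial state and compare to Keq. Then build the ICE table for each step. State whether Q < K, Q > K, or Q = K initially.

Q₀ = 78.71 vs Keq = 1.3200e+04 ⇒ Q<K, forward
Step 1:
                   M          E          C          D
  init        0.0188     0.3025     0.4414      1.733
  Δ         -0.01861   -0.01861    0.05584    0.05584
  eq      1.8779e-04     0.2839     0.4972      1.789
  solve Keq expr → x = 0.01861; check Q = 1.3200e+04

Q₀ = 78.71; Q < K (proceeds forward)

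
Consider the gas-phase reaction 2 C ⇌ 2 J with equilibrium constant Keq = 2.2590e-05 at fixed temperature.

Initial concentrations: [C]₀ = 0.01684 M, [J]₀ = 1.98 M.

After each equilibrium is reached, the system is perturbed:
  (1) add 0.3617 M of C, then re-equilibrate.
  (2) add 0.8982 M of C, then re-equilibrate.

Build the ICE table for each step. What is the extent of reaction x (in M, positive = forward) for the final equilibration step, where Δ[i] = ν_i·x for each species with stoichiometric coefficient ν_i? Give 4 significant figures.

x = 0.002124 M

Q₀ = 1.3824e+04 vs Keq = 2.2590e-05 ⇒ Q>K, reverse
Step 1:
                    C           J
  Initial     0.01684        1.98
  Change        1.971      -1.971
  Equil         1.987    0.009446
  solve Keq expr → x = -0.9853; check Q = 2.2590e-05
Then add 0.3617 M of C.
Step 2:
                    C           J
  Initial       2.349    0.009446
  Change    -0.001711    0.001711
  Equil         2.347     0.01116
  solve Keq expr → x = 8.5549e-04; check Q = 2.2590e-05
Then add 0.8982 M of C.
Step 3:
                    C           J
  Initial       3.246     0.01116
  Change    -0.004249    0.004249
  Equil         3.241     0.01541
  solve Keq expr → x = 0.002124; check Q = 2.2590e-05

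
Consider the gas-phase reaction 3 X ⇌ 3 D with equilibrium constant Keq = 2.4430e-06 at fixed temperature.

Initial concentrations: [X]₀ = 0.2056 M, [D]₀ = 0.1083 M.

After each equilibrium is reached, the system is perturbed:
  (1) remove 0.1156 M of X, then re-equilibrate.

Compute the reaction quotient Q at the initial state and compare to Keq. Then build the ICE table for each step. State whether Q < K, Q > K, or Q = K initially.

Q₀ = 0.1462; Q > K (proceeds reverse)

Q₀ = 0.1462 vs Keq = 2.4430e-06 ⇒ Q>K, reverse
Step 1:
                  X         D
  init       0.2056    0.1083
  Δ          0.1041   -0.1041
  eq         0.3097  0.004171
  solve Keq expr → x = -0.03471; check Q = 2.4430e-06
Then remove 0.1156 M of X.
Step 2:
                  X         D
  init       0.1941  0.004171
  Δ        0.001536 -0.001536
  eq         0.1957  0.002635
  solve Keq expr → x = -5.1208e-04; check Q = 2.4430e-06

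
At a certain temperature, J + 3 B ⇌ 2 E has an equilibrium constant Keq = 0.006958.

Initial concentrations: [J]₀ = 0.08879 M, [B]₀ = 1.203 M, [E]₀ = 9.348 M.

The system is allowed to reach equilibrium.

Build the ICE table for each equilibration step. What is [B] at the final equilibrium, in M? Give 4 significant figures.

[B]_eq = 9.3 M

Q₀ = 565.3 vs Keq = 0.006958 ⇒ Q>K, reverse
Step 1:
                   J          B          E
  Initial    0.08879      1.203      9.348
  Change       2.699      8.097     -5.398
  Equil        2.788        9.3       3.95
  solve Keq expr → x = -2.699; check Q = 0.006958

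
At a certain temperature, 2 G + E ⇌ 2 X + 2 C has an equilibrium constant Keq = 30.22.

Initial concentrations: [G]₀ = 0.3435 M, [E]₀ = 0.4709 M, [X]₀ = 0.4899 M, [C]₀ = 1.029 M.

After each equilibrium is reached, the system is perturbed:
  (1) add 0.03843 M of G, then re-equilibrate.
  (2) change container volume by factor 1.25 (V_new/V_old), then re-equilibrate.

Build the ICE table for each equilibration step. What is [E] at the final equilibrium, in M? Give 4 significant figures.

[E]_eq = 0.3076 M

Q₀ = 4.574 vs Keq = 30.22 ⇒ Q<K, forward
Step 1:
                   G          E          X          C
  Initial     0.3435     0.4709     0.4899      1.029
  Change     -0.1351   -0.06755     0.1351     0.1351
  Equil       0.2084     0.4033      0.625      1.164
  solve Keq expr → x = 0.06755; check Q = 30.22
Then add 0.03843 M of G.
Step 2:
                   G          E          X          C
  Initial     0.2468     0.4033      0.625      1.164
  Change    -0.02317   -0.01158    0.02317    0.02317
  Equil       0.2237     0.3918     0.6482      1.187
  solve Keq expr → x = 0.01158; check Q = 30.22
Then change container volume by factor 1.25 (V_new/V_old).
Step 3:
                   G          E          X          C
  Initial     0.1789     0.3134     0.5185     0.9498
  Change     -0.0117  -0.005848     0.0117     0.0117
  Equil       0.1672     0.3076     0.5302     0.9615
  solve Keq expr → x = 0.005848; check Q = 30.22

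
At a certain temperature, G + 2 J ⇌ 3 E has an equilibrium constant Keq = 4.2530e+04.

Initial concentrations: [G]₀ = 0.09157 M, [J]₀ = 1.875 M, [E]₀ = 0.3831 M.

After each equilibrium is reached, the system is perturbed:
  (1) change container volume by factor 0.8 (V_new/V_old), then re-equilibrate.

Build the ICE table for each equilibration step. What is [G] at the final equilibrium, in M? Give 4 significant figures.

[G]_eq = 2.9226e-06 M

Q₀ = 0.1747 vs Keq = 4.2530e+04 ⇒ Q<K, forward
Step 1:
                  G         J         E
  I         0.09157     1.875    0.3831
  C        -0.09157   -0.1831    0.2747
  E       2.3381e-06     1.692    0.6578
  solve Keq expr → x = 0.09157; check Q = 4.2530e+04
Then change container volume by factor 0.8 (V_new/V_old).
Step 2:
                  G         J         E
  I       2.9226e-06     2.115    0.8223
  C               0         0         0
  E       2.9226e-06     2.115    0.8223
  solve Keq expr → x = 0; check Q = 4.2530e+04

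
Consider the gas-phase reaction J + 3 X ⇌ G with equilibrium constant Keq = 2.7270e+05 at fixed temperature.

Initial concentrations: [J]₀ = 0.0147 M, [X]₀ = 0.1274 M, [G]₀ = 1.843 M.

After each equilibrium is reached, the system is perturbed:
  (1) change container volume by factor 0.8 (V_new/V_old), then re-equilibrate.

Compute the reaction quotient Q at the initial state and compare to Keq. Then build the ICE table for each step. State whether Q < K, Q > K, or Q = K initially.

Q₀ = 6.0632e+04 vs Keq = 2.7270e+05 ⇒ Q<K, forward
Step 1:
                   J          X          G
  Initial     0.0147     0.1274      1.843
  Change   -0.008362   -0.02508   0.008362
  Equil     0.006338     0.1023      1.851
  solve Keq expr → x = 0.008362; check Q = 2.7270e+05
Then change container volume by factor 0.8 (V_new/V_old).
Step 2:
                   J          X          G
  Initial   0.007923     0.1279      2.314
  Change   -0.002904  -0.008712   0.002904
  Equil     0.005019     0.1192      2.317
  solve Keq expr → x = 0.002904; check Q = 2.7270e+05

Q₀ = 6.0632e+04; Q < K (proceeds forward)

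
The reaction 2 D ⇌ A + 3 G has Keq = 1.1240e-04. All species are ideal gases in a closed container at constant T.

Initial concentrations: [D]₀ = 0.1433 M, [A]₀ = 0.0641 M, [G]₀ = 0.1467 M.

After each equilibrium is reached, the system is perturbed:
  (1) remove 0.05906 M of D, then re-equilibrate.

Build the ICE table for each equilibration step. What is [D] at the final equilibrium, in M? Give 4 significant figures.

[D]_eq = 0.1525 M

Q₀ = 0.009855 vs Keq = 1.1240e-04 ⇒ Q>K, reverse
Step 1:
                   D          A          G
  init        0.1433     0.0641     0.1467
  Δ          0.06272   -0.03136   -0.09408
  eq           0.206    0.03274    0.05262
  solve Keq expr → x = -0.03136; check Q = 1.1240e-04
Then remove 0.05906 M of D.
Step 2:
                   D          A          G
  init         0.147    0.03274    0.05262
  Δ         0.005522  -0.002761  -0.008282
  eq          0.1525    0.02998    0.04434
  solve Keq expr → x = -0.002761; check Q = 1.1240e-04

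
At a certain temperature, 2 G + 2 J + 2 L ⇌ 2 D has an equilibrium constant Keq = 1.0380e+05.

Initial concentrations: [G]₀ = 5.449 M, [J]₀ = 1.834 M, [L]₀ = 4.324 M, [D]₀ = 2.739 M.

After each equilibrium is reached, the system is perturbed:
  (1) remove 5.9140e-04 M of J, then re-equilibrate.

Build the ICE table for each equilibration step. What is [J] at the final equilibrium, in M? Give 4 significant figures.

[J]_eq = 0.001574 M

Q₀ = 0.004018 vs Keq = 1.0380e+05 ⇒ Q<K, forward
Step 1:
                  G         J         L         D
  I           5.449     1.834     4.324     2.739
  C          -1.832    -1.832    -1.832     1.832
  E           3.617  0.001575     2.492     4.571
  solve Keq expr → x = 0.9162; check Q = 1.0380e+05
Then remove 5.9140e-04 M of J.
Step 2:
                  G         J         L         D
  I           3.617 9.8324e-04     2.492     4.571
  C       5.9057e-04 5.9057e-04 5.9057e-04 -5.9057e-04
  E           3.617  0.001574     2.492     4.571
  solve Keq expr → x = -2.9528e-04; check Q = 1.0380e+05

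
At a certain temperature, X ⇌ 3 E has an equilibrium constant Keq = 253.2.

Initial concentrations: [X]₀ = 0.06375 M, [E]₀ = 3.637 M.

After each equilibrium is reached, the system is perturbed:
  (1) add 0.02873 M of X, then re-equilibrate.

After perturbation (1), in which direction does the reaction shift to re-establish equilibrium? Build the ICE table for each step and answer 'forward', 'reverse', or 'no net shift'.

Direction: forward

Q₀ = 754.7 vs Keq = 253.2 ⇒ Q>K, reverse
Step 1:
                  X         E
  init      0.06375     3.637
  Δ         0.08786   -0.2636
  eq         0.1516     3.373
  solve Keq expr → x = -0.08786; check Q = 253.2
Then add 0.02873 M of X.
Step 2:
                  X         E
  init       0.1803     3.373
  Δ        -0.02035   0.06105
  eq           0.16     3.434
  solve Keq expr → x = 0.02035; check Q = 253.2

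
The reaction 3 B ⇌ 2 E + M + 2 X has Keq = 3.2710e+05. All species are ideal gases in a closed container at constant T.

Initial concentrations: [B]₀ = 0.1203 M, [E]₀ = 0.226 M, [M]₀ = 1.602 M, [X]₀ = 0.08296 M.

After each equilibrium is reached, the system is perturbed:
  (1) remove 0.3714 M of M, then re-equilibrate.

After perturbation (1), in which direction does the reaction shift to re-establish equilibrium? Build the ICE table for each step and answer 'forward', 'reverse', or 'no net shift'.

Direction: forward

Q₀ = 0.3235 vs Keq = 3.2710e+05 ⇒ Q<K, forward
Step 1:
                   B          E          M          X
  I           0.1203      0.226      1.602    0.08296
  C           -0.118    0.07867    0.03933    0.07867
  E           0.0023     0.3047      1.641     0.1616
  solve Keq expr → x = 0.03933; check Q = 3.2710e+05
Then remove 0.3714 M of M.
Step 2:
                   B          E          M          X
  I           0.0023     0.3047       1.27     0.1616
  C       -1.8682e-04 1.2454e-04 6.2272e-05 1.2454e-04
  E         0.002113     0.3048       1.27     0.1618
  solve Keq expr → x = 6.2272e-05; check Q = 3.2710e+05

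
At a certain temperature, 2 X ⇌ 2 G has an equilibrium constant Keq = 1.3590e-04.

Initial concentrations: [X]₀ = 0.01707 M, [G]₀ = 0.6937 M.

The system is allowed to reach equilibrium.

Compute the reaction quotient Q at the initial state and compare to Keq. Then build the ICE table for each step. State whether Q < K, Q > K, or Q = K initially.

Q₀ = 1651; Q > K (proceeds reverse)

Q₀ = 1651 vs Keq = 1.3590e-04 ⇒ Q>K, reverse
Step 1:
                    X           G
  init        0.01707      0.6937
  Δ            0.6855     -0.6855
  eq           0.7026     0.00819
  solve Keq expr → x = -0.3428; check Q = 1.3590e-04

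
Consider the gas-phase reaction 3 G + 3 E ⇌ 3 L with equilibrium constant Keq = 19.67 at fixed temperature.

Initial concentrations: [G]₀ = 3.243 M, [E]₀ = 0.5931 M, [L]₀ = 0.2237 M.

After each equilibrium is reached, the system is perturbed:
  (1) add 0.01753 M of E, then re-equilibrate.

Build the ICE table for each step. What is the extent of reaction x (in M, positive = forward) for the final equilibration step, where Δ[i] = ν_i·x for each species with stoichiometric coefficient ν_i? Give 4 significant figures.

x = 0.00499 M

Q₀ = 0.001573 vs Keq = 19.67 ⇒ Q<K, forward
Step 1:
                  G         E         L
  I           3.243    0.5931    0.2237
  C          -0.496    -0.496     0.496
  E           2.747   0.09706    0.7197
  solve Keq expr → x = 0.1653; check Q = 19.67
Then add 0.01753 M of E.
Step 2:
                  G         E         L
  I           2.747    0.1146    0.7197
  C        -0.01497  -0.01497   0.01497
  E           2.732   0.09962    0.7347
  solve Keq expr → x = 0.00499; check Q = 19.67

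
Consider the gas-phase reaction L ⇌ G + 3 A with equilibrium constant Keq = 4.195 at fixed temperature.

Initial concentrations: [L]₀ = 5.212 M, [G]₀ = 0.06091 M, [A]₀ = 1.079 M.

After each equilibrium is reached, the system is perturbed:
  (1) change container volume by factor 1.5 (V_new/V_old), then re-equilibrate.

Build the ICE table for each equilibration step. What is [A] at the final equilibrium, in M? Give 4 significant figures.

Q₀ = 0.01468 vs Keq = 4.195 ⇒ Q<K, forward
Step 1:
                  L         G         A
  init        5.212   0.06091     1.079
  Δ         -0.6431    0.6431     1.929
  eq          4.569     0.704     3.008
  solve Keq expr → x = 0.6431; check Q = 4.195
Then change container volume by factor 1.5 (V_new/V_old).
Step 2:
                  L         G         A
  init        3.046    0.4693     2.006
  Δ         -0.2016    0.2016    0.6047
  eq          2.844    0.6709      2.61
  solve Keq expr → x = 0.2016; check Q = 4.195

[A]_eq = 2.61 M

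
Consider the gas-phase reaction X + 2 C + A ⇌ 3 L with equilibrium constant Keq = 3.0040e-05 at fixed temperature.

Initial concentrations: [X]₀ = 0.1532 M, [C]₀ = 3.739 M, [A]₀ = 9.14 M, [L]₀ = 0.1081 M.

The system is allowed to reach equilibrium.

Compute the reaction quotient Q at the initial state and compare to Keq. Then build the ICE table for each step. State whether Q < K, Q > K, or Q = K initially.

Q₀ = 6.4530e-05 vs Keq = 3.0040e-05 ⇒ Q>K, reverse
Step 1:
                  X         C         A         L
  init       0.1532     3.739      9.14    0.1081
  Δ         0.00757   0.01514   0.00757  -0.02271
  eq         0.1608     3.754     9.148   0.08539
  solve Keq expr → x = -0.00757; check Q = 3.0040e-05

Q₀ = 6.4530e-05; Q > K (proceeds reverse)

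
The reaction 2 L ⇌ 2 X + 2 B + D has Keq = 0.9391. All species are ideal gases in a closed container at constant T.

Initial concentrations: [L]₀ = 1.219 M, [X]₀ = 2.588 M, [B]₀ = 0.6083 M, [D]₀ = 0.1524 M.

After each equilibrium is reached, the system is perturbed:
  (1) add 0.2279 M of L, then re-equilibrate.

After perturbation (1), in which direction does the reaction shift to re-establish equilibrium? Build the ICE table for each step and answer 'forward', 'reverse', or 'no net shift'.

Q₀ = 0.2542 vs Keq = 0.9391 ⇒ Q<K, forward
Step 1:
                    L           X           B           D
  I             1.219       2.588      0.6083      0.1524
  C           -0.1622      0.1622      0.1622     0.08112
  E             1.057        2.75      0.7705      0.2335
  solve Keq expr → x = 0.08112; check Q = 0.9391
Then add 0.2279 M of L.
Step 2:
                    L           X           B           D
  I             1.285        2.75      0.7705      0.2335
  C          -0.05713     0.05713     0.05713     0.02857
  E             1.228       2.807      0.8277      0.2621
  solve Keq expr → x = 0.02857; check Q = 0.9391

Direction: forward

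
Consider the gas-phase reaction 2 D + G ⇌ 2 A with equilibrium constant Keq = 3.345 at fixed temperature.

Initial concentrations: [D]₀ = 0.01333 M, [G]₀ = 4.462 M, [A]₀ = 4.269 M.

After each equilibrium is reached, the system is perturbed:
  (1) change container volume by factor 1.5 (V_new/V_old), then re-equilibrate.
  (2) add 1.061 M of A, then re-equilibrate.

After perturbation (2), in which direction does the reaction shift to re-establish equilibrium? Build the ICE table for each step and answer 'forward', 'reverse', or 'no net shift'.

Q₀ = 2.2986e+04 vs Keq = 3.345 ⇒ Q>K, reverse
Step 1:
                    D           G           A
  Initial     0.01333       4.462       4.269
  Change       0.8363      0.4181     -0.8363
  Equil        0.8496        4.88       3.433
  solve Keq expr → x = -0.4181; check Q = 3.345
Then change container volume by factor 1.5 (V_new/V_old).
Step 2:
                    D           G           A
  Initial      0.5664       3.253       2.288
  Change      0.09404     0.04702    -0.09404
  Equil        0.6604         3.3       2.194
  solve Keq expr → x = -0.04702; check Q = 3.345
Then add 1.061 M of A.
Step 3:
                    D           G           A
  Initial      0.6604         3.3       3.255
  Change       0.2334      0.1167     -0.2334
  Equil        0.8939       3.417       3.022
  solve Keq expr → x = -0.1167; check Q = 3.345

Direction: reverse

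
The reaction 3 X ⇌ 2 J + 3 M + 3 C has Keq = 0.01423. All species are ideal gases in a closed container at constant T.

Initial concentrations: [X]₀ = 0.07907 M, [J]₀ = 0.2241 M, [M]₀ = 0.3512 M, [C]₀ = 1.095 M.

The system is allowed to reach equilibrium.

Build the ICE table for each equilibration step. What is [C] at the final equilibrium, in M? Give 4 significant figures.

[C]_eq = 0.9566 M

Q₀ = 5.778 vs Keq = 0.01423 ⇒ Q>K, reverse
Step 1:
                  X         J         M         C
  Initial   0.07907    0.2241    0.3512     1.095
  Change     0.1384  -0.09229   -0.1384   -0.1384
  Equil      0.2175    0.1318    0.2128    0.9566
  solve Keq expr → x = -0.04615; check Q = 0.01423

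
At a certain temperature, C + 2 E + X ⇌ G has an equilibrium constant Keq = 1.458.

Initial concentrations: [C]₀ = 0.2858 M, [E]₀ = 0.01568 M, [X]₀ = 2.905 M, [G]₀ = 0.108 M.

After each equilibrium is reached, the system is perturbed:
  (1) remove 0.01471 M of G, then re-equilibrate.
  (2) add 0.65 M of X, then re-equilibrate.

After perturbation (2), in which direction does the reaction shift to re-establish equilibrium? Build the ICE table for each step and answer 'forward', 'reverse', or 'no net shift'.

Q₀ = 529.1 vs Keq = 1.458 ⇒ Q>K, reverse
Step 1:
                    C           E           X           G
  Initial      0.2858     0.01568       2.905       0.108
  Change      0.07029      0.1406     0.07029    -0.07029
  Equil        0.3561      0.1563       2.975     0.03771
  solve Keq expr → x = -0.07029; check Q = 1.458
Then remove 0.01471 M of G.
Step 2:
                    C           E           X           G
  Initial      0.3561      0.1563       2.975       0.023
  Change    -0.007291    -0.01458   -0.007291    0.007291
  Equil        0.3488      0.1417       2.968     0.03029
  solve Keq expr → x = 0.007291; check Q = 1.458
Then add 0.65 M of X.
Step 3:
                    C           E           X           G
  Initial      0.3488      0.1417       3.618     0.03029
  Change    -0.003121   -0.006242   -0.003121    0.003121
  Equil        0.3457      0.1354       3.615     0.03342
  solve Keq expr → x = 0.003121; check Q = 1.458

Direction: forward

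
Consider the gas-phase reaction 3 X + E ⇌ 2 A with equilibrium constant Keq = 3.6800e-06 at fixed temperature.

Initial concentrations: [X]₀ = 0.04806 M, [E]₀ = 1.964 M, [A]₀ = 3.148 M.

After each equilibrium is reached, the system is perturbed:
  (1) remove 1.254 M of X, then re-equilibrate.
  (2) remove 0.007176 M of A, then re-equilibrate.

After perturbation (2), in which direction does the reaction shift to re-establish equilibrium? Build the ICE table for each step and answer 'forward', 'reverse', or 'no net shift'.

Direction: forward

Q₀ = 4.5454e+04 vs Keq = 3.6800e-06 ⇒ Q>K, reverse
Step 1:
                   X          E          A
  init       0.04806      1.964      3.148
  Δ            4.667      1.556     -3.111
  eq           4.715       3.52    0.03684
  solve Keq expr → x = -1.556; check Q = 3.6800e-06
Then remove 1.254 M of X.
Step 2:
                   X          E          A
  init         3.461       3.52    0.03684
  Δ          0.02017   0.006724   -0.01345
  eq           3.481      3.526     0.0234
  solve Keq expr → x = -0.006724; check Q = 3.6800e-06
Then remove 0.007176 M of A.
Step 3:
                   X          E          A
  init         3.481      3.526    0.01622
  Δ         -0.01059  -0.003529   0.007058
  eq            3.47      3.523    0.02328
  solve Keq expr → x = 0.003529; check Q = 3.6800e-06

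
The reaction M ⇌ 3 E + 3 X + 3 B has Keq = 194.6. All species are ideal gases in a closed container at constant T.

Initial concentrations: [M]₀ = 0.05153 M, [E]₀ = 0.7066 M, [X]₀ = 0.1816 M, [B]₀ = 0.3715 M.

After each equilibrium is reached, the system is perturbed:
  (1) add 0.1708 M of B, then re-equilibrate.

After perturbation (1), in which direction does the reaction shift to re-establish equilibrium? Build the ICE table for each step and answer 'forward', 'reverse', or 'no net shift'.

Q₀ = 0.002102 vs Keq = 194.6 ⇒ Q<K, forward
Step 1:
                   M          E          X          B
  Initial    0.05153     0.7066     0.1816     0.3715
  Change    -0.05151     0.1545     0.1545     0.1545
  Equil   1.8141e-05     0.8611     0.3361      0.526
  solve Keq expr → x = 0.05151; check Q = 194.6
Then add 0.1708 M of B.
Step 2:
                   M          E          X          B
  Initial 1.8141e-05     0.8611     0.3361     0.6968
  Change  2.3979e-05 -7.1936e-05 -7.1936e-05 -7.1936e-05
  Equil   4.2120e-05     0.8611     0.3361     0.6968
  solve Keq expr → x = -2.3979e-05; check Q = 194.6

Direction: reverse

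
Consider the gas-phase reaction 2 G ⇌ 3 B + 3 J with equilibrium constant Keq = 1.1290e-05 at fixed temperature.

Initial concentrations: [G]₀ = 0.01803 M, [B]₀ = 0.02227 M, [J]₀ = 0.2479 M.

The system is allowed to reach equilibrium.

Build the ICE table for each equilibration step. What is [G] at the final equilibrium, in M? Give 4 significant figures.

Q₀ = 5.1761e-04 vs Keq = 1.1290e-05 ⇒ Q>K, reverse
Step 1:
                    G           B           J
  I           0.01803     0.02227      0.2479
  C          0.009085    -0.01363    -0.01363
  E           0.02711    0.008643      0.2343
  solve Keq expr → x = -0.004542; check Q = 1.1290e-05

[G]_eq = 0.02711 M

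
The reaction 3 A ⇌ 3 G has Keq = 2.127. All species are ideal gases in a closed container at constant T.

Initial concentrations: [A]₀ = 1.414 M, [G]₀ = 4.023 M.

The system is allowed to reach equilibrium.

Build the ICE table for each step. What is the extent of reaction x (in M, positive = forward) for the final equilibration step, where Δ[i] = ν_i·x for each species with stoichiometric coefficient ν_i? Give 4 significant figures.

x = -0.3214 M

Q₀ = 23.03 vs Keq = 2.127 ⇒ Q>K, reverse
Step 1:
                    A           G
  I             1.414       4.023
  C            0.9643     -0.9643
  E             2.378       3.059
  solve Keq expr → x = -0.3214; check Q = 2.127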